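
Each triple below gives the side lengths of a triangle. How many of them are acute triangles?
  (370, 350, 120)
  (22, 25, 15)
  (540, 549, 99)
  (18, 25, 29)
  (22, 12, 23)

3

(370,350,120): 120²+350² = 136900 = 370² → right
(22,25,15): 15²+22² = 709 > 625 = 25² → acute
(540,549,99): 99²+540² = 301401 = 549² → right
(18,25,29): 18²+25² = 949 > 841 = 29² → acute
(22,12,23): 12²+22² = 628 > 529 = 23² → acute
3 of the 5 are acute.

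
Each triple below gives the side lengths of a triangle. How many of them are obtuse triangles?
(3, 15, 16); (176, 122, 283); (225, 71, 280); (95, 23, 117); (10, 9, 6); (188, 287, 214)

5

(3,15,16): 3²+15² = 234 < 256 = 16² → obtuse
(176,122,283): 122²+176² = 45860 < 80089 = 283² → obtuse
(225,71,280): 71²+225² = 55666 < 78400 = 280² → obtuse
(95,23,117): 23²+95² = 9554 < 13689 = 117² → obtuse
(10,9,6): 6²+9² = 117 > 100 = 10² → acute
(188,287,214): 188²+214² = 81140 < 82369 = 287² → obtuse
5 of the 6 are obtuse.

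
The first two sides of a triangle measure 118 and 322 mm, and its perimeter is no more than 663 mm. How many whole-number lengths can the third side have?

19

Triangle inequality: 204 < x < 440. Perimeter ≤ 663 gives x ≤ 663 − 118 − 322 = 223.
So 204 < x ≤ 223; integers 205 through 223: 19 values.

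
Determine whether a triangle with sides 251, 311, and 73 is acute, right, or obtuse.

obtuse

Compare the square of the longest side to the sum of squares of the other two: 73² + 251² = 68330 < 96721 = 311².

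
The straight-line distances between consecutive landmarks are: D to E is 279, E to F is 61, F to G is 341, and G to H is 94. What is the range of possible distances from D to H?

0 ≤ DH ≤ 775

The maximum is all hops collinear in one direction: 279 + 61 + 341 + 94 = 775.
The longest hop is 341; the others sum to 434. Since 341 ≤ 434, the path can fold back on itself completely, so the minimum distance is 0.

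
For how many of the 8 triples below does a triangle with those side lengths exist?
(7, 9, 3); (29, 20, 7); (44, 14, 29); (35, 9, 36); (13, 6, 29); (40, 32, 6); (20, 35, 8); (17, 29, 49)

(3,7,9): 3+7 > 9 → valid
(7,20,29): 7+20 ≤ 29 → not valid
(14,29,44): 14+29 ≤ 44 → not valid
(9,35,36): 9+35 > 36 → valid
(6,13,29): 6+13 ≤ 29 → not valid
(6,32,40): 6+32 ≤ 40 → not valid
(8,20,35): 8+20 ≤ 35 → not valid
(17,29,49): 17+29 ≤ 49 → not valid
2 of the 8 triples form a triangle.

2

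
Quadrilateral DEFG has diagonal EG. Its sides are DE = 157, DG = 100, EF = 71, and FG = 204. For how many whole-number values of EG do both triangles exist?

From triangle DEG: 57 < EG < 257.
From triangle FEG: 133 < EG < 275.
Intersection: 133 < EG < 257, so integers 134 through 256: 123 values.

123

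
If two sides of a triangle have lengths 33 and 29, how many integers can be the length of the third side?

57

The third side lies in the open interval (4, 62).
Integers from 5 to 61 inclusive: 61 − 5 + 1 = 57.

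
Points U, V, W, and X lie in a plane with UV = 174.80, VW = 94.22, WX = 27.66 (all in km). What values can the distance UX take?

The maximum is all hops collinear in one direction: 174.80 + 94.22 + 27.66 = 296.68.
The longest hop is 174.80; the others sum to 121.88. Folding the others back against it leaves at least 174.80 − 121.88 = 52.92.

52.92 ≤ UX ≤ 296.68 km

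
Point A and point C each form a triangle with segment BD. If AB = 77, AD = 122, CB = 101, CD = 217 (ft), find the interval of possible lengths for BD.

116 < BD < 199

From triangle ABD: |77 − 122| < BD < 77 + 122, i.e. 45 < BD < 199.
From triangle CBD: 116 < BD < 318.
Both must hold, so BD lies in the intersection.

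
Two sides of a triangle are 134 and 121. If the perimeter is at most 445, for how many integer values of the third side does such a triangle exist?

Triangle inequality: 13 < x < 255. Perimeter ≤ 445 gives x ≤ 445 − 134 − 121 = 190.
So 13 < x ≤ 190; integers 14 through 190: 177 values.

177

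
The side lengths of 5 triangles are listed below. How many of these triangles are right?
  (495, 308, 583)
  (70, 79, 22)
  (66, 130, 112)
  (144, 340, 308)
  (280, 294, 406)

(495,308,583): 308²+495² = 339889 = 583² → right
(70,79,22): 22²+70² = 5384 < 6241 = 79² → obtuse
(66,130,112): 66²+112² = 16900 = 130² → right
(144,340,308): 144²+308² = 115600 = 340² → right
(280,294,406): 280²+294² = 164836 = 406² → right
4 of the 5 are right.

4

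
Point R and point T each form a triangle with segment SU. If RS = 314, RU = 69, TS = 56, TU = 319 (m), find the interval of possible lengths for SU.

From triangle RSU: |314 − 69| < SU < 314 + 69, i.e. 245 < SU < 383.
From triangle TSU: 263 < SU < 375.
Both must hold, so SU lies in the intersection.

263 < SU < 375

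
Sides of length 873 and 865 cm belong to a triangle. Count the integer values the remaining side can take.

The third side lies in the open interval (8, 1738).
Integers from 9 to 1737 inclusive: 1737 − 9 + 1 = 1729.

1729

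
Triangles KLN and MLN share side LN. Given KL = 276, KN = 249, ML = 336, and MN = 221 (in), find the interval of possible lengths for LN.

115 < LN < 525

From triangle KLN: |276 − 249| < LN < 276 + 249, i.e. 27 < LN < 525.
From triangle MLN: 115 < LN < 557.
Both must hold, so LN lies in the intersection.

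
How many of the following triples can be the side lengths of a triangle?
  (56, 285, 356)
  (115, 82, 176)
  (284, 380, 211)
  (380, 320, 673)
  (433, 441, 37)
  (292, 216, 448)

(56,285,356): 56+285 ≤ 356 → not valid
(82,115,176): 82+115 > 176 → valid
(211,284,380): 211+284 > 380 → valid
(320,380,673): 320+380 > 673 → valid
(37,433,441): 37+433 > 441 → valid
(216,292,448): 216+292 > 448 → valid
5 of the 6 triples form a triangle.

5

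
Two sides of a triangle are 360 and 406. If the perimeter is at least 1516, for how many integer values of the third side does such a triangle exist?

Triangle inequality: 46 < x < 766. Perimeter ≥ 1516 gives x ≥ 1516 − 360 − 406 = 750.
So 750 ≤ x < 766; integers 750 through 765: 16 values.

16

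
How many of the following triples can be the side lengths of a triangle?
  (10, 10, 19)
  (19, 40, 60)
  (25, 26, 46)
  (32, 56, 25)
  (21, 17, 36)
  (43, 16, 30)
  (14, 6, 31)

(10,10,19): 10+10 > 19 → valid
(19,40,60): 19+40 ≤ 60 → not valid
(25,26,46): 25+26 > 46 → valid
(25,32,56): 25+32 > 56 → valid
(17,21,36): 17+21 > 36 → valid
(16,30,43): 16+30 > 43 → valid
(6,14,31): 6+14 ≤ 31 → not valid
5 of the 7 triples form a triangle.

5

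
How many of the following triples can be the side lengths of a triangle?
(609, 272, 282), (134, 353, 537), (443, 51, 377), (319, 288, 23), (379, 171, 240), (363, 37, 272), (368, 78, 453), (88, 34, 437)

(272,282,609): 272+282 ≤ 609 → not valid
(134,353,537): 134+353 ≤ 537 → not valid
(51,377,443): 51+377 ≤ 443 → not valid
(23,288,319): 23+288 ≤ 319 → not valid
(171,240,379): 171+240 > 379 → valid
(37,272,363): 37+272 ≤ 363 → not valid
(78,368,453): 78+368 ≤ 453 → not valid
(34,88,437): 34+88 ≤ 437 → not valid
1 of the 8 triples forms a triangle.

1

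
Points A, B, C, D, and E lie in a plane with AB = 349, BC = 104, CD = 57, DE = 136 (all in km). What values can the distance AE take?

The maximum is all hops collinear in one direction: 349 + 104 + 57 + 136 = 646.
The longest hop is 349; the others sum to 297. Folding the others back against it leaves at least 349 − 297 = 52.

52 ≤ AE ≤ 646 km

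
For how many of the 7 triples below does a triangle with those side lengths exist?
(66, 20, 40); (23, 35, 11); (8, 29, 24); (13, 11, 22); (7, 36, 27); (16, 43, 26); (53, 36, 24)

(20,40,66): 20+40 ≤ 66 → not valid
(11,23,35): 11+23 ≤ 35 → not valid
(8,24,29): 8+24 > 29 → valid
(11,13,22): 11+13 > 22 → valid
(7,27,36): 7+27 ≤ 36 → not valid
(16,26,43): 16+26 ≤ 43 → not valid
(24,36,53): 24+36 > 53 → valid
3 of the 7 triples form a triangle.

3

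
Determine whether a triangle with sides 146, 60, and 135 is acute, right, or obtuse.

acute

Compare the square of the longest side to the sum of squares of the other two: 60² + 135² = 21825 > 21316 = 146².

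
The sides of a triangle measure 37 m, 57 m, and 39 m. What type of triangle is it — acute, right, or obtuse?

obtuse

Compare the square of the longest side to the sum of squares of the other two: 37² + 39² = 2890 < 3249 = 57².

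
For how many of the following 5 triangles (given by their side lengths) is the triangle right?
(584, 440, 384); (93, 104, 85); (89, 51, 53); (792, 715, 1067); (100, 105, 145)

(584,440,384): 384²+440² = 341056 = 584² → right
(93,104,85): 85²+93² = 15874 > 10816 = 104² → acute
(89,51,53): 51²+53² = 5410 < 7921 = 89² → obtuse
(792,715,1067): 715²+792² = 1138489 = 1067² → right
(100,105,145): 100²+105² = 21025 = 145² → right
3 of the 5 are right.

3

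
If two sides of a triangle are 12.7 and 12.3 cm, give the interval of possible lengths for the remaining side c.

0.4 < c < 25.0

By the triangle inequality, c must be less than 12.7 + 12.3 = 25.0 and greater than |12.7 − 12.3| = 0.4.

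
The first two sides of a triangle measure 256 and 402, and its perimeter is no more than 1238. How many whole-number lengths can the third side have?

Triangle inequality: 146 < x < 658. Perimeter ≤ 1238 gives x ≤ 1238 − 256 − 402 = 580.
So 146 < x ≤ 580; integers 147 through 580: 434 values.

434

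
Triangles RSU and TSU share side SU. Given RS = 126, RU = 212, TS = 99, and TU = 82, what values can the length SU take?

86 < SU < 181

From triangle RSU: |126 − 212| < SU < 126 + 212, i.e. 86 < SU < 338.
From triangle TSU: 17 < SU < 181.
Both must hold, so SU lies in the intersection.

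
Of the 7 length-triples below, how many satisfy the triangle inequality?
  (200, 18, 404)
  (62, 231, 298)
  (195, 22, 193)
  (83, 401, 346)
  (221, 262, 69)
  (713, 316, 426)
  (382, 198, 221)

(18,200,404): 18+200 ≤ 404 → not valid
(62,231,298): 62+231 ≤ 298 → not valid
(22,193,195): 22+193 > 195 → valid
(83,346,401): 83+346 > 401 → valid
(69,221,262): 69+221 > 262 → valid
(316,426,713): 316+426 > 713 → valid
(198,221,382): 198+221 > 382 → valid
5 of the 7 triples form a triangle.

5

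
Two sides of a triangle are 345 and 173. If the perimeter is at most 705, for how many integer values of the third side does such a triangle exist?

Triangle inequality: 172 < x < 518. Perimeter ≤ 705 gives x ≤ 705 − 345 − 173 = 187.
So 172 < x ≤ 187; integers 173 through 187: 15 values.

15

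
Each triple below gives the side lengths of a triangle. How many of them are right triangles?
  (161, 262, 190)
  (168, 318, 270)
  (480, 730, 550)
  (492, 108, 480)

(161,262,190): 161²+190² = 62021 < 68644 = 262² → obtuse
(168,318,270): 168²+270² = 101124 = 318² → right
(480,730,550): 480²+550² = 532900 = 730² → right
(492,108,480): 108²+480² = 242064 = 492² → right
3 of the 4 are right.

3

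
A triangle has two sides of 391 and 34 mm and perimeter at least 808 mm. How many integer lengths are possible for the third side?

42

Triangle inequality: 357 < x < 425. Perimeter ≥ 808 gives x ≥ 808 − 391 − 34 = 383.
So 383 ≤ x < 425; integers 383 through 424: 42 values.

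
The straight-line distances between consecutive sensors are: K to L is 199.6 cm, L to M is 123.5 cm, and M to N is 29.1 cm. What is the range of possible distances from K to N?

The maximum is all hops collinear in one direction: 199.6 + 123.5 + 29.1 = 352.2.
The longest hop is 199.6; the others sum to 152.6. Folding the others back against it leaves at least 199.6 − 152.6 = 47.0.

47.0 ≤ KN ≤ 352.2 cm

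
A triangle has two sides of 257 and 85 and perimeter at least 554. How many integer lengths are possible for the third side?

Triangle inequality: 172 < x < 342. Perimeter ≥ 554 gives x ≥ 554 − 257 − 85 = 212.
So 212 ≤ x < 342; integers 212 through 341: 130 values.

130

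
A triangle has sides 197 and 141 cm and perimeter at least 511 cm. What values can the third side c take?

Triangle inequality alone gives 56 < c < 338.
The perimeter condition gives c ≥ 511 − 197 − 141 = 173.
Intersecting the two: 173 ≤ c < 338.

173 ≤ c < 338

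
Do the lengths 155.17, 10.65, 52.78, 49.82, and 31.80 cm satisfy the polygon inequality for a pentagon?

No

For a pentagon, each side must be shorter than the sum of the others.
Here the longest side is 155.17, but the remaining 4 sides sum to only 145.05.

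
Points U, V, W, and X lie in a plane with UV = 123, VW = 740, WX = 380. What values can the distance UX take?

The maximum is all hops collinear in one direction: 123 + 740 + 380 = 1243.
The longest hop is 740; the others sum to 503. Folding the others back against it leaves at least 740 − 503 = 237.

237 ≤ UX ≤ 1243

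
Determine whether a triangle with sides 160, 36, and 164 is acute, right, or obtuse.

Compare the square of the longest side to the sum of squares of the other two: 36² + 160² = 26896 = 164².

right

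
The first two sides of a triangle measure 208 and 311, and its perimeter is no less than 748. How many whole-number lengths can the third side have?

290

Triangle inequality: 103 < x < 519. Perimeter ≥ 748 gives x ≥ 748 − 208 − 311 = 229.
So 229 ≤ x < 519; integers 229 through 518: 290 values.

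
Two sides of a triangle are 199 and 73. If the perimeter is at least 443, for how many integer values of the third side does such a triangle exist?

101

Triangle inequality: 126 < x < 272. Perimeter ≥ 443 gives x ≥ 443 − 199 − 73 = 171.
So 171 ≤ x < 272; integers 171 through 271: 101 values.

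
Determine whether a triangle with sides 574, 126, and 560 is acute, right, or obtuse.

Compare the square of the longest side to the sum of squares of the other two: 126² + 560² = 329476 = 574².

right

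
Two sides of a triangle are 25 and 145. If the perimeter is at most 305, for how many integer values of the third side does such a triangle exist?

Triangle inequality: 120 < x < 170. Perimeter ≤ 305 gives x ≤ 305 − 25 − 145 = 135.
So 120 < x ≤ 135; integers 121 through 135: 15 values.

15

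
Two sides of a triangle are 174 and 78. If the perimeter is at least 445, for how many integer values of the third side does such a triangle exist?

59

Triangle inequality: 96 < x < 252. Perimeter ≥ 445 gives x ≥ 445 − 174 − 78 = 193.
So 193 ≤ x < 252; integers 193 through 251: 59 values.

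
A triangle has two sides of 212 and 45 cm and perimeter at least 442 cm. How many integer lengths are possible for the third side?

72

Triangle inequality: 167 < x < 257. Perimeter ≥ 442 gives x ≥ 442 − 212 − 45 = 185.
So 185 ≤ x < 257; integers 185 through 256: 72 values.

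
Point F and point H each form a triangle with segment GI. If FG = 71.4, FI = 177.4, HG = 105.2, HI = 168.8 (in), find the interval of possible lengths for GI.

From triangle FGI: |71.4 − 177.4| < GI < 71.4 + 177.4, i.e. 106.0 < GI < 248.8.
From triangle HGI: 63.6 < GI < 274.0.
Both must hold, so GI lies in the intersection.

106.0 < GI < 248.8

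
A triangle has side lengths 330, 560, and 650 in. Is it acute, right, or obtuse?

right

Compare the square of the longest side to the sum of squares of the other two: 330² + 560² = 422500 = 650².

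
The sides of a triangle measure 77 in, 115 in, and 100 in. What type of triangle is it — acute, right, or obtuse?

Compare the square of the longest side to the sum of squares of the other two: 77² + 100² = 15929 > 13225 = 115².

acute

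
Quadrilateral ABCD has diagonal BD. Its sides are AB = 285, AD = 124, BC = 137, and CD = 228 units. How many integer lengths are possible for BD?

203

From triangle ABD: 161 < BD < 409.
From triangle CBD: 91 < BD < 365.
Intersection: 161 < BD < 365, so integers 162 through 364: 203 values.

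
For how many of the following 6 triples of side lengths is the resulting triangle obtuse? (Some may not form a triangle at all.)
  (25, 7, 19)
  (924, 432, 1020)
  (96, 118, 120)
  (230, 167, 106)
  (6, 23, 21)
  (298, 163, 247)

4

(25,7,19): 7²+19² = 410 < 625 = 25² → obtuse
(924,432,1020): 432²+924² = 1040400 = 1020² → right
(96,118,120): 96²+118² = 23140 > 14400 = 120² → acute
(230,167,106): 106²+167² = 39125 < 52900 = 230² → obtuse
(6,23,21): 6²+21² = 477 < 529 = 23² → obtuse
(298,163,247): 163²+247² = 87578 < 88804 = 298² → obtuse
4 of the 6 are obtuse.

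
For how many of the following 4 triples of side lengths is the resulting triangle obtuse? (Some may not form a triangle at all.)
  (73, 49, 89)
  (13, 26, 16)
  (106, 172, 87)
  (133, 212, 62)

3

(73,49,89): 49²+73² = 7730 < 7921 = 89² → obtuse
(13,26,16): 13²+16² = 425 < 676 = 26² → obtuse
(106,172,87): 87²+106² = 18805 < 29584 = 172² → obtuse
(133,212,62): 62+133 ≤ 212, not a triangle
3 of the 4 are obtuse.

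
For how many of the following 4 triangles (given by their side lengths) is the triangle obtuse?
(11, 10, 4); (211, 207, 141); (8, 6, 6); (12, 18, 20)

1

(11,10,4): 4²+10² = 116 < 121 = 11² → obtuse
(211,207,141): 141²+207² = 62730 > 44521 = 211² → acute
(8,6,6): 6²+6² = 72 > 64 = 8² → acute
(12,18,20): 12²+18² = 468 > 400 = 20² → acute
1 of the 4 is obtuse.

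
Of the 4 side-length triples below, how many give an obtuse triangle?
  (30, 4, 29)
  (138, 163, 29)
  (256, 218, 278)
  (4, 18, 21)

3

(30,4,29): 4²+29² = 857 < 900 = 30² → obtuse
(138,163,29): 29²+138² = 19885 < 26569 = 163² → obtuse
(256,218,278): 218²+256² = 113060 > 77284 = 278² → acute
(4,18,21): 4²+18² = 340 < 441 = 21² → obtuse
3 of the 4 are obtuse.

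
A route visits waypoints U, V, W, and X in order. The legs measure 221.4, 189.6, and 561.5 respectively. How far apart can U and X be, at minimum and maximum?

The maximum is all hops collinear in one direction: 221.4 + 189.6 + 561.5 = 972.5.
The longest hop is 561.5; the others sum to 411.0. Folding the others back against it leaves at least 561.5 − 411.0 = 150.5.

150.5 ≤ UX ≤ 972.5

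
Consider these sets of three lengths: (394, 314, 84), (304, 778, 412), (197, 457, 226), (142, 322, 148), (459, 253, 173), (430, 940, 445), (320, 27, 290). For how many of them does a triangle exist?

(84,314,394): 84+314 > 394 → valid
(304,412,778): 304+412 ≤ 778 → not valid
(197,226,457): 197+226 ≤ 457 → not valid
(142,148,322): 142+148 ≤ 322 → not valid
(173,253,459): 173+253 ≤ 459 → not valid
(430,445,940): 430+445 ≤ 940 → not valid
(27,290,320): 27+290 ≤ 320 → not valid
1 of the 7 triples forms a triangle.

1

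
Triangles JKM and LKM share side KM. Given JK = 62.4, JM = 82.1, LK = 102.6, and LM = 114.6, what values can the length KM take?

From triangle JKM: |62.4 − 82.1| < KM < 62.4 + 82.1, i.e. 19.7 < KM < 144.5.
From triangle LKM: 12.0 < KM < 217.2.
Both must hold, so KM lies in the intersection.

19.7 < KM < 144.5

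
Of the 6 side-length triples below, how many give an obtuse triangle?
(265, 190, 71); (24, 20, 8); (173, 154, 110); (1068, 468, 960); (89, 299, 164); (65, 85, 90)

(265,190,71): 71+190 ≤ 265, not a triangle
(24,20,8): 8²+20² = 464 < 576 = 24² → obtuse
(173,154,110): 110²+154² = 35816 > 29929 = 173² → acute
(1068,468,960): 468²+960² = 1140624 = 1068² → right
(89,299,164): 89+164 ≤ 299, not a triangle
(65,85,90): 65²+85² = 11450 > 8100 = 90² → acute
1 of the 6 is obtuse.

1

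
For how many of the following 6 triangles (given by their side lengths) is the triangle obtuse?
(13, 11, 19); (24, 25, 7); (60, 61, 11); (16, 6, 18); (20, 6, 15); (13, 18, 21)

3

(13,11,19): 11²+13² = 290 < 361 = 19² → obtuse
(24,25,7): 7²+24² = 625 = 25² → right
(60,61,11): 11²+60² = 3721 = 61² → right
(16,6,18): 6²+16² = 292 < 324 = 18² → obtuse
(20,6,15): 6²+15² = 261 < 400 = 20² → obtuse
(13,18,21): 13²+18² = 493 > 441 = 21² → acute
3 of the 6 are obtuse.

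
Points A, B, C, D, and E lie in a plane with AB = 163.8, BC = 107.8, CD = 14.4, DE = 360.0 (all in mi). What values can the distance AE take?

74.0 ≤ AE ≤ 646.0 mi

The maximum is all hops collinear in one direction: 163.8 + 107.8 + 14.4 + 360.0 = 646.0.
The longest hop is 360.0; the others sum to 286.0. Folding the others back against it leaves at least 360.0 − 286.0 = 74.0.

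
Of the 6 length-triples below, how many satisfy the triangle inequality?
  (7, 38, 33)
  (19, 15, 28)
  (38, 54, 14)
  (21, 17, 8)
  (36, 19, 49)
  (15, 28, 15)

5

(7,33,38): 7+33 > 38 → valid
(15,19,28): 15+19 > 28 → valid
(14,38,54): 14+38 ≤ 54 → not valid
(8,17,21): 8+17 > 21 → valid
(19,36,49): 19+36 > 49 → valid
(15,15,28): 15+15 > 28 → valid
5 of the 6 triples form a triangle.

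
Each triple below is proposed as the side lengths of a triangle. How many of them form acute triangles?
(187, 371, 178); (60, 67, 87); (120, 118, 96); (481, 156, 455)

2

(187,371,178): 178+187 ≤ 371, not a triangle
(60,67,87): 60²+67² = 8089 > 7569 = 87² → acute
(120,118,96): 96²+118² = 23140 > 14400 = 120² → acute
(481,156,455): 156²+455² = 231361 = 481² → right
2 of the 4 are acute.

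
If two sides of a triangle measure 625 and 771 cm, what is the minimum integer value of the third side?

147

The third side must be strictly greater than |625 − 771| = 146.
The smallest integer above 146 is 147.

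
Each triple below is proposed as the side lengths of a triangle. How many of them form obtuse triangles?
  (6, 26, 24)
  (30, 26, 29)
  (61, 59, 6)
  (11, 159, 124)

(6,26,24): 6²+24² = 612 < 676 = 26² → obtuse
(30,26,29): 26²+29² = 1517 > 900 = 30² → acute
(61,59,6): 6²+59² = 3517 < 3721 = 61² → obtuse
(11,159,124): 11+124 ≤ 159, not a triangle
2 of the 4 are obtuse.

2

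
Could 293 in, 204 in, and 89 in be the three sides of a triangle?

The two shorter sides sum to 293, exactly equal to the longest side 293.
That gives only a degenerate (flat) triangle — the inequality must be strict.

No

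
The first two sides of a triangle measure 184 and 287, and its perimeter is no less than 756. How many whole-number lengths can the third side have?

186

Triangle inequality: 103 < x < 471. Perimeter ≥ 756 gives x ≥ 756 − 184 − 287 = 285.
So 285 ≤ x < 471; integers 285 through 470: 186 values.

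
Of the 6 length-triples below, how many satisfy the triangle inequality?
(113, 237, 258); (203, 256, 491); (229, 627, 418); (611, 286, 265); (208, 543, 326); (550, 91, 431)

(113,237,258): 113+237 > 258 → valid
(203,256,491): 203+256 ≤ 491 → not valid
(229,418,627): 229+418 > 627 → valid
(265,286,611): 265+286 ≤ 611 → not valid
(208,326,543): 208+326 ≤ 543 → not valid
(91,431,550): 91+431 ≤ 550 → not valid
2 of the 6 triples form a triangle.

2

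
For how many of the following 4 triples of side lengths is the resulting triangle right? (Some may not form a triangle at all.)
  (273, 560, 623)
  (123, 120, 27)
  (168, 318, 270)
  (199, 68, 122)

3

(273,560,623): 273²+560² = 388129 = 623² → right
(123,120,27): 27²+120² = 15129 = 123² → right
(168,318,270): 168²+270² = 101124 = 318² → right
(199,68,122): 68+122 ≤ 199, not a triangle
3 of the 4 are right.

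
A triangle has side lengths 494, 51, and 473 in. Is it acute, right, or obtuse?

Compare the square of the longest side to the sum of squares of the other two: 51² + 473² = 226330 < 244036 = 494².

obtuse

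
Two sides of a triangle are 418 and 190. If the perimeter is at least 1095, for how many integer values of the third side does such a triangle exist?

Triangle inequality: 228 < x < 608. Perimeter ≥ 1095 gives x ≥ 1095 − 418 − 190 = 487.
So 487 ≤ x < 608; integers 487 through 607: 121 values.

121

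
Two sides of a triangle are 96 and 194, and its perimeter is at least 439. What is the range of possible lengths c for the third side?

149 ≤ c < 290

Triangle inequality alone gives 98 < c < 290.
The perimeter condition gives c ≥ 439 − 96 − 194 = 149.
Intersecting the two: 149 ≤ c < 290.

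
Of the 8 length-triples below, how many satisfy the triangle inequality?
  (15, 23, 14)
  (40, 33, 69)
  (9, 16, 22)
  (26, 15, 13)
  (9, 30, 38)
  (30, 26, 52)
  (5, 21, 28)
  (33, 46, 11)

(14,15,23): 14+15 > 23 → valid
(33,40,69): 33+40 > 69 → valid
(9,16,22): 9+16 > 22 → valid
(13,15,26): 13+15 > 26 → valid
(9,30,38): 9+30 > 38 → valid
(26,30,52): 26+30 > 52 → valid
(5,21,28): 5+21 ≤ 28 → not valid
(11,33,46): 11+33 ≤ 46 → not valid
6 of the 8 triples form a triangle.

6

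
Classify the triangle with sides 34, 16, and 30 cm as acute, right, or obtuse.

right

Compare the square of the longest side to the sum of squares of the other two: 16² + 30² = 1156 = 34².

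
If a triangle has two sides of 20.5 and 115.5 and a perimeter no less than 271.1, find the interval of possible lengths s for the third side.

135.1 ≤ s < 136.0

Triangle inequality alone gives 95.0 < s < 136.0.
The perimeter condition gives s ≥ 271.1 − 20.5 − 115.5 = 135.1.
Intersecting the two: 135.1 ≤ s < 136.0.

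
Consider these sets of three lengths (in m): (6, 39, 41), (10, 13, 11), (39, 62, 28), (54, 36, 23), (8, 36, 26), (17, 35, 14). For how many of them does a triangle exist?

4

(6,39,41): 6+39 > 41 → valid
(10,11,13): 10+11 > 13 → valid
(28,39,62): 28+39 > 62 → valid
(23,36,54): 23+36 > 54 → valid
(8,26,36): 8+26 ≤ 36 → not valid
(14,17,35): 14+17 ≤ 35 → not valid
4 of the 6 triples form a triangle.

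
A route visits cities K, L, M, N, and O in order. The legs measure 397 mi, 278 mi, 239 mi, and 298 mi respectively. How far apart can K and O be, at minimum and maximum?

The maximum is all hops collinear in one direction: 397 + 278 + 239 + 298 = 1212.
The longest hop is 397; the others sum to 815. Since 397 ≤ 815, the path can fold back on itself completely, so the minimum distance is 0.

0 ≤ KO ≤ 1212 mi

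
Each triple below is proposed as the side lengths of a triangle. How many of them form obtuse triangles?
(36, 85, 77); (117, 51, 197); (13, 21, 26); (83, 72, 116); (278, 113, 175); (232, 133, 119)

(36,85,77): 36²+77² = 7225 = 85² → right
(117,51,197): 51+117 ≤ 197, not a triangle
(13,21,26): 13²+21² = 610 < 676 = 26² → obtuse
(83,72,116): 72²+83² = 12073 < 13456 = 116² → obtuse
(278,113,175): 113²+175² = 43394 < 77284 = 278² → obtuse
(232,133,119): 119²+133² = 31850 < 53824 = 232² → obtuse
4 of the 6 are obtuse.

4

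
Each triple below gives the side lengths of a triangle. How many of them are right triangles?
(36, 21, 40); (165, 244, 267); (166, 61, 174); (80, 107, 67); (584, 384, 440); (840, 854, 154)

2

(36,21,40): 21²+36² = 1737 > 1600 = 40² → acute
(165,244,267): 165²+244² = 86761 > 71289 = 267² → acute
(166,61,174): 61²+166² = 31277 > 30276 = 174² → acute
(80,107,67): 67²+80² = 10889 < 11449 = 107² → obtuse
(584,384,440): 384²+440² = 341056 = 584² → right
(840,854,154): 154²+840² = 729316 = 854² → right
2 of the 6 are right.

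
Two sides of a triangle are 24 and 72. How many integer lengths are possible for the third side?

The third side lies in the open interval (48, 96).
Integers from 49 to 95 inclusive: 95 − 49 + 1 = 47.

47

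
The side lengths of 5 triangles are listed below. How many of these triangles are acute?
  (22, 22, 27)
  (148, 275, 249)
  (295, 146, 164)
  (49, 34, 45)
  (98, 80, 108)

4

(22,22,27): 22²+22² = 968 > 729 = 27² → acute
(148,275,249): 148²+249² = 83905 > 75625 = 275² → acute
(295,146,164): 146²+164² = 48212 < 87025 = 295² → obtuse
(49,34,45): 34²+45² = 3181 > 2401 = 49² → acute
(98,80,108): 80²+98² = 16004 > 11664 = 108² → acute
4 of the 5 are acute.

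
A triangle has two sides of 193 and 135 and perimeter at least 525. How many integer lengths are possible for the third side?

Triangle inequality: 58 < x < 328. Perimeter ≥ 525 gives x ≥ 525 − 193 − 135 = 197.
So 197 ≤ x < 328; integers 197 through 327: 131 values.

131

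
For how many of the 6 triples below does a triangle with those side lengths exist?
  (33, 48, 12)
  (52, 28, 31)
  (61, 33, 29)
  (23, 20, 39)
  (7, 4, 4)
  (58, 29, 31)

5

(12,33,48): 12+33 ≤ 48 → not valid
(28,31,52): 28+31 > 52 → valid
(29,33,61): 29+33 > 61 → valid
(20,23,39): 20+23 > 39 → valid
(4,4,7): 4+4 > 7 → valid
(29,31,58): 29+31 > 58 → valid
5 of the 6 triples form a triangle.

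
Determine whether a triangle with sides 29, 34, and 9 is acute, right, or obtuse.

Compare the square of the longest side to the sum of squares of the other two: 9² + 29² = 922 < 1156 = 34².

obtuse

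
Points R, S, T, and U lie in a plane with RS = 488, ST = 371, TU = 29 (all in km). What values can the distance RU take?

The maximum is all hops collinear in one direction: 488 + 371 + 29 = 888.
The longest hop is 488; the others sum to 400. Folding the others back against it leaves at least 488 − 400 = 88.

88 ≤ RU ≤ 888 km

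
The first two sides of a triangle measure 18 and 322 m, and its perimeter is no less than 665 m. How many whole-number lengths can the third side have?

Triangle inequality: 304 < x < 340. Perimeter ≥ 665 gives x ≥ 665 − 18 − 322 = 325.
So 325 ≤ x < 340; integers 325 through 339: 15 values.

15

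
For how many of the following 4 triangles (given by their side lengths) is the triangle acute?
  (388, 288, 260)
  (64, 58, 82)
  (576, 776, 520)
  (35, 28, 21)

(388,288,260): 260²+288² = 150544 = 388² → right
(64,58,82): 58²+64² = 7460 > 6724 = 82² → acute
(576,776,520): 520²+576² = 602176 = 776² → right
(35,28,21): 21²+28² = 1225 = 35² → right
1 of the 4 is acute.

1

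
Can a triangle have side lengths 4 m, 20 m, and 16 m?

No

The two shorter sides sum to 20, exactly equal to the longest side 20.
That gives only a degenerate (flat) triangle — the inequality must be strict.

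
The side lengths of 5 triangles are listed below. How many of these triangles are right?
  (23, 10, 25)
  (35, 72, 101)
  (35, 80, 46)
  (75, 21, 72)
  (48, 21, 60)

1

(23,10,25): 10²+23² = 629 > 625 = 25² → acute
(35,72,101): 35²+72² = 6409 < 10201 = 101² → obtuse
(35,80,46): 35²+46² = 3341 < 6400 = 80² → obtuse
(75,21,72): 21²+72² = 5625 = 75² → right
(48,21,60): 21²+48² = 2745 < 3600 = 60² → obtuse
1 of the 5 is right.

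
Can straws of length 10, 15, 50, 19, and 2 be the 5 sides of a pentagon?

For a pentagon, each side must be shorter than the sum of the others.
Here the longest side is 50, but the remaining 4 sides sum to only 46.

No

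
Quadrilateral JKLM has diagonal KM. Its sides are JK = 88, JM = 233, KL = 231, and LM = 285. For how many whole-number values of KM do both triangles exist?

From triangle JKM: 145 < KM < 321.
From triangle LKM: 54 < KM < 516.
Intersection: 145 < KM < 321, so integers 146 through 320: 175 values.

175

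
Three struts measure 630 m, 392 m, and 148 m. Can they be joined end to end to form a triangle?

The longest side is 630, but the other two sum to only 540.
540 < 630, so the triangle inequality fails.

No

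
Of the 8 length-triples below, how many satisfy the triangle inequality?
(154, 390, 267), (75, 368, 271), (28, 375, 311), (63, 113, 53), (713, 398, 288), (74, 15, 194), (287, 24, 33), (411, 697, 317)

(154,267,390): 154+267 > 390 → valid
(75,271,368): 75+271 ≤ 368 → not valid
(28,311,375): 28+311 ≤ 375 → not valid
(53,63,113): 53+63 > 113 → valid
(288,398,713): 288+398 ≤ 713 → not valid
(15,74,194): 15+74 ≤ 194 → not valid
(24,33,287): 24+33 ≤ 287 → not valid
(317,411,697): 317+411 > 697 → valid
3 of the 8 triples form a triangle.

3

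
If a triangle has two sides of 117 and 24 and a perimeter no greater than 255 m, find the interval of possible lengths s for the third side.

93 < s ≤ 114

Triangle inequality alone gives 93 < s < 141.
The perimeter condition gives s ≤ 255 − 117 − 24 = 114.
Intersecting the two: 93 < s ≤ 114.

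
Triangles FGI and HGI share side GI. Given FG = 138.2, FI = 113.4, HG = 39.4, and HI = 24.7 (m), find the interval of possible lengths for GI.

From triangle FGI: |138.2 − 113.4| < GI < 138.2 + 113.4, i.e. 24.8 < GI < 251.6.
From triangle HGI: 14.7 < GI < 64.1.
Both must hold, so GI lies in the intersection.

24.8 < GI < 64.1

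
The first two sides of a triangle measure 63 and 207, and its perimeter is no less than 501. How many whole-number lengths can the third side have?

Triangle inequality: 144 < x < 270. Perimeter ≥ 501 gives x ≥ 501 − 63 − 207 = 231.
So 231 ≤ x < 270; integers 231 through 269: 39 values.

39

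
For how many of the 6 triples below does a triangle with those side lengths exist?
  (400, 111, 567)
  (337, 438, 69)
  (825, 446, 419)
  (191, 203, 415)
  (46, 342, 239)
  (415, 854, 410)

1

(111,400,567): 111+400 ≤ 567 → not valid
(69,337,438): 69+337 ≤ 438 → not valid
(419,446,825): 419+446 > 825 → valid
(191,203,415): 191+203 ≤ 415 → not valid
(46,239,342): 46+239 ≤ 342 → not valid
(410,415,854): 410+415 ≤ 854 → not valid
1 of the 6 triples forms a triangle.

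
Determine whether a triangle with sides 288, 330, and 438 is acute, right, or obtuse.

right

Compare the square of the longest side to the sum of squares of the other two: 288² + 330² = 191844 = 438².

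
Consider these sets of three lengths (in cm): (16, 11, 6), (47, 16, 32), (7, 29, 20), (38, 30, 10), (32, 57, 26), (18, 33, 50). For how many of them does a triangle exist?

(6,11,16): 6+11 > 16 → valid
(16,32,47): 16+32 > 47 → valid
(7,20,29): 7+20 ≤ 29 → not valid
(10,30,38): 10+30 > 38 → valid
(26,32,57): 26+32 > 57 → valid
(18,33,50): 18+33 > 50 → valid
5 of the 6 triples form a triangle.

5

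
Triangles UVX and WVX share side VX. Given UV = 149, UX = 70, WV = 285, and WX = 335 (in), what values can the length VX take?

79 < VX < 219

From triangle UVX: |149 − 70| < VX < 149 + 70, i.e. 79 < VX < 219.
From triangle WVX: 50 < VX < 620.
Both must hold, so VX lies in the intersection.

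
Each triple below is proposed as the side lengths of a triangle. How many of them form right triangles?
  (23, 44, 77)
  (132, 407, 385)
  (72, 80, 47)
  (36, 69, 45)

(23,44,77): 23+44 ≤ 77, not a triangle
(132,407,385): 132²+385² = 165649 = 407² → right
(72,80,47): 47²+72² = 7393 > 6400 = 80² → acute
(36,69,45): 36²+45² = 3321 < 4761 = 69² → obtuse
1 of the 4 is right.

1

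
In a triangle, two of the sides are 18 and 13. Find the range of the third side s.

5 < s < 31

By the triangle inequality, s must be less than 18 + 13 = 31 and greater than |18 − 13| = 5.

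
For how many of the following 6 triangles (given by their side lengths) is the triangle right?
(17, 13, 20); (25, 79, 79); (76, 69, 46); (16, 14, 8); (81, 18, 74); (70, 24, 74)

(17,13,20): 13²+17² = 458 > 400 = 20² → acute
(25,79,79): 25²+79² = 6866 > 6241 = 79² → acute
(76,69,46): 46²+69² = 6877 > 5776 = 76² → acute
(16,14,8): 8²+14² = 260 > 256 = 16² → acute
(81,18,74): 18²+74² = 5800 < 6561 = 81² → obtuse
(70,24,74): 24²+70² = 5476 = 74² → right
1 of the 6 is right.

1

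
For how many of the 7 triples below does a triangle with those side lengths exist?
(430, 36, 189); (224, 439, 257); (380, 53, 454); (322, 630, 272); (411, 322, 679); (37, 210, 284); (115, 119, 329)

2

(36,189,430): 36+189 ≤ 430 → not valid
(224,257,439): 224+257 > 439 → valid
(53,380,454): 53+380 ≤ 454 → not valid
(272,322,630): 272+322 ≤ 630 → not valid
(322,411,679): 322+411 > 679 → valid
(37,210,284): 37+210 ≤ 284 → not valid
(115,119,329): 115+119 ≤ 329 → not valid
2 of the 7 triples form a triangle.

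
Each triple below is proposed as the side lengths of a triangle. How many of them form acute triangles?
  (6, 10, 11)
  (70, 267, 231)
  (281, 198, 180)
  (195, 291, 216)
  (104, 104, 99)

2

(6,10,11): 6²+10² = 136 > 121 = 11² → acute
(70,267,231): 70²+231² = 58261 < 71289 = 267² → obtuse
(281,198,180): 180²+198² = 71604 < 78961 = 281² → obtuse
(195,291,216): 195²+216² = 84681 = 291² → right
(104,104,99): 99²+104² = 20617 > 10816 = 104² → acute
2 of the 5 are acute.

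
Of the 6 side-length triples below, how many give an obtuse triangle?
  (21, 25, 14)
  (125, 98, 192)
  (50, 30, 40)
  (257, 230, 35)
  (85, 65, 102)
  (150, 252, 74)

2

(21,25,14): 14²+21² = 637 > 625 = 25² → acute
(125,98,192): 98²+125² = 25229 < 36864 = 192² → obtuse
(50,30,40): 30²+40² = 2500 = 50² → right
(257,230,35): 35²+230² = 54125 < 66049 = 257² → obtuse
(85,65,102): 65²+85² = 11450 > 10404 = 102² → acute
(150,252,74): 74+150 ≤ 252, not a triangle
2 of the 6 are obtuse.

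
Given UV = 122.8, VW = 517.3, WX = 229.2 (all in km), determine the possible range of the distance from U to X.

165.3 ≤ UX ≤ 869.3 km

The maximum is all hops collinear in one direction: 122.8 + 517.3 + 229.2 = 869.3.
The longest hop is 517.3; the others sum to 352.0. Folding the others back against it leaves at least 517.3 − 352.0 = 165.3.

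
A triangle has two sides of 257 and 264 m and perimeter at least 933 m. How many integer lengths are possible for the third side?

Triangle inequality: 7 < x < 521. Perimeter ≥ 933 gives x ≥ 933 − 257 − 264 = 412.
So 412 ≤ x < 521; integers 412 through 520: 109 values.

109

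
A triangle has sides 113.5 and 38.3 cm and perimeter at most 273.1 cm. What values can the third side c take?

75.2 < c ≤ 121.3

Triangle inequality alone gives 75.2 < c < 151.8.
The perimeter condition gives c ≤ 273.1 − 113.5 − 38.3 = 121.3.
Intersecting the two: 75.2 < c ≤ 121.3.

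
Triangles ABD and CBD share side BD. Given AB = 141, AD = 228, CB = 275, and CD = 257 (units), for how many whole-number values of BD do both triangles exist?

281

From triangle ABD: 87 < BD < 369.
From triangle CBD: 18 < BD < 532.
Intersection: 87 < BD < 369, so integers 88 through 368: 281 values.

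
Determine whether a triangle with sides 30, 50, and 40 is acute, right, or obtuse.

Compare the square of the longest side to the sum of squares of the other two: 30² + 40² = 2500 = 50².

right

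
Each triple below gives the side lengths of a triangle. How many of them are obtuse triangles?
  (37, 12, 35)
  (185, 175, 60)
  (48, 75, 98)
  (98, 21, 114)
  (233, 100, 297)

3

(37,12,35): 12²+35² = 1369 = 37² → right
(185,175,60): 60²+175² = 34225 = 185² → right
(48,75,98): 48²+75² = 7929 < 9604 = 98² → obtuse
(98,21,114): 21²+98² = 10045 < 12996 = 114² → obtuse
(233,100,297): 100²+233² = 64289 < 88209 = 297² → obtuse
3 of the 5 are obtuse.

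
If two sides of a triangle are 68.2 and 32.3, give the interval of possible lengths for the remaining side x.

By the triangle inequality, x must be less than 68.2 + 32.3 = 100.5 and greater than |68.2 − 32.3| = 35.9.

35.9 < x < 100.5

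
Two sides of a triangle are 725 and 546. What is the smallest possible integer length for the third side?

180

The third side must be strictly greater than |725 − 546| = 179.
The smallest integer above 179 is 180.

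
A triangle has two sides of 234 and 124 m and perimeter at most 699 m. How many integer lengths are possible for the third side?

Triangle inequality: 110 < x < 358. Perimeter ≤ 699 gives x ≤ 699 − 234 − 124 = 341.
So 110 < x ≤ 341; integers 111 through 341: 231 values.

231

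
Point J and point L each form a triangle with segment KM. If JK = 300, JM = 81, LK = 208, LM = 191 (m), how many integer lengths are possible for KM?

From triangle JKM: 219 < KM < 381.
From triangle LKM: 17 < KM < 399.
Intersection: 219 < KM < 381, so integers 220 through 380: 161 values.

161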